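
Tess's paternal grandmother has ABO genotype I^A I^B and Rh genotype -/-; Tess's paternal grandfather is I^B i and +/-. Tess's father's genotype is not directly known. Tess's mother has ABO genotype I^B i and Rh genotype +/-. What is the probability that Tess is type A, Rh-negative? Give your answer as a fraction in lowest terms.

3/64

Tess's father's ABO genotype from I^A I^B × I^B i: 1/4 I^A I^B, 1/4 I^A i, 1/4 I^B I^B, 1/4 I^B i.
Crossing each possibility with the mother I^B i and summing P(type A): 1/4·1/4 + 1/4·1/4 + 1/4·0 + 1/4·0 = 1/8.
Similarly for Rh via the father's Rh distribution: P(Rh-) = 3/8.
Independent loci: 1/8 × 3/8 = 3/64.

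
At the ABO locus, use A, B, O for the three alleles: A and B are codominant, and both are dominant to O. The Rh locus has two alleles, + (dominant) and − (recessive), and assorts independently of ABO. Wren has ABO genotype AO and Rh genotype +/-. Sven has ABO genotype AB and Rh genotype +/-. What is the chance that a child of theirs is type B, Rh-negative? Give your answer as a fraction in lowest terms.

ABO cross AO × AB → offspring phenotypes: 1/2 A, 1/4 B, 1/4 AB.
Rh cross +/- × +/- → 3/4 Rh+, 1/4 Rh-.
Independent loci: P(type B, Rh-negative) = 1/4 × 1/4 = 1/16.

1/16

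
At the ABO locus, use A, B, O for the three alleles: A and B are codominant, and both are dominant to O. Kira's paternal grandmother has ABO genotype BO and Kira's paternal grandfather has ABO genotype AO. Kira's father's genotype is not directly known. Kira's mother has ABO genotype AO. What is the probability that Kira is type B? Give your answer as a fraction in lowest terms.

1/8

Kira's father's ABO genotype from BO × AO: 1/4 AB, 1/4 AO, 1/4 BO, 1/4 OO.
Crossing each possibility with the mother AO and summing P(type B): 1/4·1/4 + 1/4·0 + 1/4·1/4 + 1/4·0 = 1/8.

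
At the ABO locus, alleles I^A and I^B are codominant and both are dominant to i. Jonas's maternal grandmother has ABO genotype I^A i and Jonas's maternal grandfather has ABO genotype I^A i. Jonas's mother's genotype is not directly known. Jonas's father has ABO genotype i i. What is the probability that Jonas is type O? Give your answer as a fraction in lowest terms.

1/2

Jonas's mother's ABO genotype from I^A i × I^A i: 1/4 I^A I^A, 1/2 I^A i, 1/4 i i.
Crossing each possibility with the father i i and summing P(type O): 1/4·0 + 1/2·1/2 + 1/4·1 = 1/2.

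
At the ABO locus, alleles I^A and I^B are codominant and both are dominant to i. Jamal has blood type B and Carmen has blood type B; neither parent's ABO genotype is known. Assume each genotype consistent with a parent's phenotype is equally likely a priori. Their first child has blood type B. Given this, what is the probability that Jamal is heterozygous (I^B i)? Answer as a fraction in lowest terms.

7/15

Possible genotypes: Jamal ∈ {I^B I^B, I^B i}; Carmen ∈ {I^B I^B, I^B i}.
Weight each parental genotype pair by prior × P(type-B child):
  I^B I^B × I^B I^B: posterior weight 4/15.
  I^B I^B × I^B i: posterior weight 4/15.
  I^B i × I^B I^B: posterior weight 4/15.
  I^B i × I^B i: posterior weight 1/5.
Sum the posterior weight over pairs where Jamal is I^B i: 7/15.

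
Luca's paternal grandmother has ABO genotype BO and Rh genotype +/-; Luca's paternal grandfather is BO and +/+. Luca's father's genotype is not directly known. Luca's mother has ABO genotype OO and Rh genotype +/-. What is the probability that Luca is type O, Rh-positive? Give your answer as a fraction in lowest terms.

7/16

Luca's father's ABO genotype from BO × BO: 1/4 BB, 1/2 BO, 1/4 OO.
Crossing each possibility with the mother OO and summing P(type O): 1/4·0 + 1/2·1/2 + 1/4·1 = 1/2.
Similarly for Rh via the father's Rh distribution: P(Rh+) = 7/8.
Independent loci: 1/2 × 7/8 = 7/16.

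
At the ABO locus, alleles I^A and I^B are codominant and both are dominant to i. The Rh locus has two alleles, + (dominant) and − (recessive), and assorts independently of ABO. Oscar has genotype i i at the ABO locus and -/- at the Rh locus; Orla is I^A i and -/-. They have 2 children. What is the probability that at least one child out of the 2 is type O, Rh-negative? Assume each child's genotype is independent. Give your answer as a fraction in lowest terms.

3/4

ABO cross i i × I^A i → 1/2 O, 1/2 A.
Rh cross -/- × -/- → 1 Rh-; so P(type O, Rh-negative) = 1/2 × 1 = 1/2 per child.
P(none) = (1/2)^2 = 1/4; P(at least one) = 1 − 1/4 = 3/4.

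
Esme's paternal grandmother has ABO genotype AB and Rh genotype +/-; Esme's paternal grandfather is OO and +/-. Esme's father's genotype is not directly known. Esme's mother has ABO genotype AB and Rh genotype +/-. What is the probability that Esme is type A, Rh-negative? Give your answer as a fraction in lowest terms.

Esme's father's ABO genotype from AB × OO: 1/2 AO, 1/2 BO.
Crossing each possibility with the mother AB and summing P(type A): 1/2·1/2 + 1/2·1/4 = 3/8.
Similarly for Rh via the father's Rh distribution: P(Rh-) = 1/4.
Independent loci: 3/8 × 1/4 = 3/32.

3/32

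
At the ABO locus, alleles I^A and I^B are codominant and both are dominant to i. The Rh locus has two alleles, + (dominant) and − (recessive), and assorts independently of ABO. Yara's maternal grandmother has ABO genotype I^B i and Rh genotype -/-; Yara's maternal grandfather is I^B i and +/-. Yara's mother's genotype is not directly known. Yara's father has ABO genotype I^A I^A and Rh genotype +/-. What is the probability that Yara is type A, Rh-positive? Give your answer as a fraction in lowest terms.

5/16

Yara's mother's ABO genotype from I^B i × I^B i: 1/4 I^B I^B, 1/2 I^B i, 1/4 i i.
Crossing each possibility with the father I^A I^A and summing P(type A): 1/4·0 + 1/2·1/2 + 1/4·1 = 1/2.
Similarly for Rh via the mother's Rh distribution: P(Rh+) = 5/8.
Independent loci: 1/2 × 5/8 = 5/16.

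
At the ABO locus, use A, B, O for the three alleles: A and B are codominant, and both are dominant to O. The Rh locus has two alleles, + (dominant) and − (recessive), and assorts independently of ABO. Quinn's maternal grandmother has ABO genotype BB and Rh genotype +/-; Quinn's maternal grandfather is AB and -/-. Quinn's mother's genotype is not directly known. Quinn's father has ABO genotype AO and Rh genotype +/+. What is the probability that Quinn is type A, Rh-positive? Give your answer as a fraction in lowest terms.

Quinn's mother's ABO genotype from BB × AB: 1/2 AB, 1/2 BB.
Crossing each possibility with the father AO and summing P(type A): 1/2·1/2 + 1/2·0 = 1/4.
Similarly for Rh via the mother's Rh distribution: P(Rh+) = 1.
Independent loci: 1/4 × 1 = 1/4.

1/4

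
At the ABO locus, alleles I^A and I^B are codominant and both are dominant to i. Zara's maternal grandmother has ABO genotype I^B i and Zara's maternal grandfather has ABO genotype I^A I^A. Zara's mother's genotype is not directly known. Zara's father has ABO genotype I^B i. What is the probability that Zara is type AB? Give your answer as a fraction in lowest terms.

Zara's mother's ABO genotype from I^B i × I^A I^A: 1/2 I^A I^B, 1/2 I^A i.
Crossing each possibility with the father I^B i and summing P(type AB): 1/2·1/4 + 1/2·1/4 = 1/4.

1/4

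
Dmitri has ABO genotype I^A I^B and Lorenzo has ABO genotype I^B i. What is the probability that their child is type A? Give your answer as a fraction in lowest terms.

1/4

ABO cross I^A I^B × I^B i → offspring phenotypes: 1/4 A, 1/2 B, 1/4 AB.
So P(type A) = 1/4.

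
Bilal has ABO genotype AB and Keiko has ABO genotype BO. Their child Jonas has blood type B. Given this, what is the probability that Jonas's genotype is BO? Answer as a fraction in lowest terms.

Cross AB × BO → 1/4 AB, 1/4 AO, 1/4 BB, 1/4 BO.
Type-B genotypes among offspring: BB (1/4), BO (1/4); total 1/2.
P(BO | type B) = (1/4) / (1/2) = 1/2.

1/2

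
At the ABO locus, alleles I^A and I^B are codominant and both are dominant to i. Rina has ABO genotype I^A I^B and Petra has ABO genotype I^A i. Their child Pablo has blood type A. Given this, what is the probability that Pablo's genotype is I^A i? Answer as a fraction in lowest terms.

Cross I^A I^B × I^A i → 1/4 I^A I^A, 1/4 I^A I^B, 1/4 I^A i, 1/4 I^B i.
Type-A genotypes among offspring: I^A I^A (1/4), I^A i (1/4); total 1/2.
P(I^A i | type A) = (1/4) / (1/2) = 1/2.

1/2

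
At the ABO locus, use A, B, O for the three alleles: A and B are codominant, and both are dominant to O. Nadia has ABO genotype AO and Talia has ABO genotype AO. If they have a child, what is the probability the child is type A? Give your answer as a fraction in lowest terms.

ABO cross AO × AO → offspring phenotypes: 1/4 O, 3/4 A.
So P(type A) = 3/4.

3/4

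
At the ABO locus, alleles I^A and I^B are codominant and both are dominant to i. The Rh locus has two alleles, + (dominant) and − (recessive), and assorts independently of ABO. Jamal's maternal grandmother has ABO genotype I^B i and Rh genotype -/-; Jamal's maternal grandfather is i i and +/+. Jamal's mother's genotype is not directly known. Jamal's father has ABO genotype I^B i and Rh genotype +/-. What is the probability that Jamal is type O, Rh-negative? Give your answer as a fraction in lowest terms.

Jamal's mother's ABO genotype from I^B i × i i: 1/2 I^B i, 1/2 i i.
Crossing each possibility with the father I^B i and summing P(type O): 1/2·1/4 + 1/2·1/2 = 3/8.
Similarly for Rh via the mother's Rh distribution: P(Rh-) = 1/4.
Independent loci: 3/8 × 1/4 = 3/32.

3/32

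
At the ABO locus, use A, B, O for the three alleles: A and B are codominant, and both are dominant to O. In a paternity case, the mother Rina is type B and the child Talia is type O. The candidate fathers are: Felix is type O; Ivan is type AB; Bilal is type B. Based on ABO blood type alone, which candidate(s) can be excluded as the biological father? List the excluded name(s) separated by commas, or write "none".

Ivan

A candidate is excluded only if no genotype consistent with his phenotype could produce a type O child with a type B mother.
Ivan (type AB): no genotype consistent with that phenotype can produce a type-O child with a type-B mother.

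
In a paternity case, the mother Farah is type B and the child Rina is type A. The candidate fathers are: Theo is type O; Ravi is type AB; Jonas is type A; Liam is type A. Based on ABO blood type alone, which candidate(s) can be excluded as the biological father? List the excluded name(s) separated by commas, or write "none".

A candidate is excluded only if no genotype consistent with his phenotype could produce a type A child with a type B mother.
Theo (type O): no genotype consistent with that phenotype can produce a type-A child with a type-B mother.

Theo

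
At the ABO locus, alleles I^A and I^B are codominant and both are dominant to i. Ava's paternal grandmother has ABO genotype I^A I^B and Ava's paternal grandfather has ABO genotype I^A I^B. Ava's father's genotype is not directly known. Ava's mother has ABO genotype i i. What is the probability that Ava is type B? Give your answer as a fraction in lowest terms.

Ava's father's ABO genotype from I^A I^B × I^A I^B: 1/4 I^A I^A, 1/2 I^A I^B, 1/4 I^B I^B.
Crossing each possibility with the mother i i and summing P(type B): 1/4·0 + 1/2·1/2 + 1/4·1 = 1/2.

1/2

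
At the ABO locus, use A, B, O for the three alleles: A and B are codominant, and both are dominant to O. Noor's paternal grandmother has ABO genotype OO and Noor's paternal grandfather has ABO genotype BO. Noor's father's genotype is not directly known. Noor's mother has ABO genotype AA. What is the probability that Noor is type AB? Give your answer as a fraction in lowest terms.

Noor's father's ABO genotype from OO × BO: 1/2 BO, 1/2 OO.
Crossing each possibility with the mother AA and summing P(type AB): 1/2·1/2 + 1/2·0 = 1/4.

1/4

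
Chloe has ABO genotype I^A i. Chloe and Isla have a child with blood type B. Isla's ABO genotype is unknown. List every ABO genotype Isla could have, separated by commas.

For each candidate genotype of Isla, check whether crossing it with I^A i can produce every observed child phenotype.
  I^A I^A → possible child types {A} ✗
  I^A I^B → possible child types {A, B, AB} ✓
  I^A i → possible child types {O, A} ✗
  I^B I^B → possible child types {B, AB} ✓
  I^B i → possible child types {O, A, B, AB} ✓
  i i → possible child types {O, A} ✗

I^A I^B, I^B I^B, I^B i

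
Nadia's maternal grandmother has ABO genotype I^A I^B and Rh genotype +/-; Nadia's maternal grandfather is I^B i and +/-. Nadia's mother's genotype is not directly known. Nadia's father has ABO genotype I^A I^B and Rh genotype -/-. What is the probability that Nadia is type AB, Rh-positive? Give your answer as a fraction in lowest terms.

Nadia's mother's ABO genotype from I^A I^B × I^B i: 1/4 I^A I^B, 1/4 I^A i, 1/4 I^B I^B, 1/4 I^B i.
Crossing each possibility with the father I^A I^B and summing P(type AB): 1/4·1/2 + 1/4·1/4 + 1/4·1/2 + 1/4·1/4 = 3/8.
Similarly for Rh via the mother's Rh distribution: P(Rh+) = 1/2.
Independent loci: 3/8 × 1/2 = 3/16.

3/16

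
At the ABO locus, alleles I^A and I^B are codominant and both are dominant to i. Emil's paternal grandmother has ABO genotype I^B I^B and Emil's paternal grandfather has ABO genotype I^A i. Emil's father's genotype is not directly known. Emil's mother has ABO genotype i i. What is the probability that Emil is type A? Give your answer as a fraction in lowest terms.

Emil's father's ABO genotype from I^B I^B × I^A i: 1/2 I^A I^B, 1/2 I^B i.
Crossing each possibility with the mother i i and summing P(type A): 1/2·1/2 + 1/2·0 = 1/4.

1/4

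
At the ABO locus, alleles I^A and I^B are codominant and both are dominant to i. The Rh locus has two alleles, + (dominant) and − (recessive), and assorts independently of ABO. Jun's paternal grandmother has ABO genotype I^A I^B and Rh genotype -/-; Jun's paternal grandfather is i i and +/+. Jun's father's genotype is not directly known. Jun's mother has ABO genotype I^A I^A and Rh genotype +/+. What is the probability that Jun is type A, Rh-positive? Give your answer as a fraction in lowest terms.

3/4

Jun's father's ABO genotype from I^A I^B × i i: 1/2 I^A i, 1/2 I^B i.
Crossing each possibility with the mother I^A I^A and summing P(type A): 1/2·1 + 1/2·1/2 = 3/4.
Similarly for Rh via the father's Rh distribution: P(Rh+) = 1.
Independent loci: 3/4 × 1 = 3/4.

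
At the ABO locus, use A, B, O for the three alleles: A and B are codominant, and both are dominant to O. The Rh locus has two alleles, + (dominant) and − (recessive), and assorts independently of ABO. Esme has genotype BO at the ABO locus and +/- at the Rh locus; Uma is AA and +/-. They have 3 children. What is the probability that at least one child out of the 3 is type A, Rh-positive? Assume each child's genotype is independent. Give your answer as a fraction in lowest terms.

387/512

ABO cross BO × AA → 1/2 A, 1/2 AB.
Rh cross +/- × +/- → 3/4 Rh+, 1/4 Rh-; so P(type A, Rh-positive) = 1/2 × 3/4 = 3/8 per child.
P(none) = (5/8)^3 = 125/512; P(at least one) = 1 − 125/512 = 387/512.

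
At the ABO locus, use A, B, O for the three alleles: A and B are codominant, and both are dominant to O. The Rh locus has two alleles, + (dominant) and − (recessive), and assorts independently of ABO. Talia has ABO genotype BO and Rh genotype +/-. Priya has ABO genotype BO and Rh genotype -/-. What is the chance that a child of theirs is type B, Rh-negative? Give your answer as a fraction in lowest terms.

3/8

ABO cross BO × BO → offspring phenotypes: 1/4 O, 3/4 B.
Rh cross +/- × -/- → 1/2 Rh+, 1/2 Rh-.
Independent loci: P(type B, Rh-negative) = 3/4 × 1/2 = 3/8.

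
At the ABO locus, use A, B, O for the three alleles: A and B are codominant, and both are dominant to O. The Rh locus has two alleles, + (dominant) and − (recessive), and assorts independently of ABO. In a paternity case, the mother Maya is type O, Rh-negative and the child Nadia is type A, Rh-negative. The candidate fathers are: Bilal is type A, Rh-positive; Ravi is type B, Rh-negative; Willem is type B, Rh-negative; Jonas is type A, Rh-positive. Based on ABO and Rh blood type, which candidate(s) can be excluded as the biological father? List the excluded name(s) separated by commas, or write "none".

A candidate is excluded only if no genotype consistent with his phenotype could produce a type A, Rh-negative child with a type O, Rh-negative mother.
Ravi (type B, Rh-): no genotype consistent with that phenotype can produce a type-A Rh- child with a type-O mother.
Willem (type B, Rh-): no genotype consistent with that phenotype can produce a type-A Rh- child with a type-O mother.

Ravi, Willem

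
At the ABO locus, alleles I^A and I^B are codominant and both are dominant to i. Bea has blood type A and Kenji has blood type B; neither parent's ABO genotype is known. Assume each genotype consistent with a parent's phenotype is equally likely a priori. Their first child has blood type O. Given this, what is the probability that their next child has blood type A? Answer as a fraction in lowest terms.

Possible genotypes: Bea ∈ {I^A I^A, I^A i}; Kenji ∈ {I^B I^B, I^B i}.
Weight each parental genotype pair by prior × P(type-O child):
  I^A i × I^B i: posterior weight 1; P(next child type A) = 1/4.
Weighted sum = 1/4.

1/4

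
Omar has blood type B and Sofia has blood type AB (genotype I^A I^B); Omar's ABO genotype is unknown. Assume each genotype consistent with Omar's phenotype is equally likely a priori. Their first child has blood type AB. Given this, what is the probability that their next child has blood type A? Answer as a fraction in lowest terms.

1/12

Possible genotypes: Omar ∈ {I^B I^B, I^B i}; Sofia ∈ {I^A I^B}.
Weight each parental genotype pair by prior × P(type-AB child):
  I^B I^B × I^A I^B: posterior weight 2/3; P(next child type A) = 0.
  I^B i × I^A I^B: posterior weight 1/3; P(next child type A) = 1/4.
Weighted sum = 1/12.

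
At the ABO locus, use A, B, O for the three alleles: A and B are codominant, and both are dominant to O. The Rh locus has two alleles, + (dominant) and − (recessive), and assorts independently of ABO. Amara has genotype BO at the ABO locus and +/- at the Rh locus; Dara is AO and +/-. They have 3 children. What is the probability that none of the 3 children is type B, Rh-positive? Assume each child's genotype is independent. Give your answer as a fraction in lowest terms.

2197/4096

ABO cross BO × AO → 1/4 O, 1/4 A, 1/4 B, 1/4 AB.
Rh cross +/- × +/- → 3/4 Rh+, 1/4 Rh-; so P(type B, Rh-positive) = 1/4 × 3/4 = 3/16 per child.
P(not type B, Rh-positive) = 13/16 for one child; (13/16)^3 = 2197/4096.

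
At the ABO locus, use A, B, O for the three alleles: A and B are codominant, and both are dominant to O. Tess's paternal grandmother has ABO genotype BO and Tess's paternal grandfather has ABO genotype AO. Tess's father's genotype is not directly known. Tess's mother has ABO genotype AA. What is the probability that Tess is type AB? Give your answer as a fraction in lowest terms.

1/4

Tess's father's ABO genotype from BO × AO: 1/4 AB, 1/4 AO, 1/4 BO, 1/4 OO.
Crossing each possibility with the mother AA and summing P(type AB): 1/4·1/2 + 1/4·0 + 1/4·1/2 + 1/4·0 = 1/4.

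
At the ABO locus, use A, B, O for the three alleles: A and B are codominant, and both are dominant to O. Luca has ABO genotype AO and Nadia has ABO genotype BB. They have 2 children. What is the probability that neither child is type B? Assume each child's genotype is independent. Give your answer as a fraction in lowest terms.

1/4

ABO cross AO × BB → 1/2 B, 1/2 AB.
So P(type B) = 1/2 per child.
P(not type B) = 1/2 for one child; (1/2)^2 = 1/4.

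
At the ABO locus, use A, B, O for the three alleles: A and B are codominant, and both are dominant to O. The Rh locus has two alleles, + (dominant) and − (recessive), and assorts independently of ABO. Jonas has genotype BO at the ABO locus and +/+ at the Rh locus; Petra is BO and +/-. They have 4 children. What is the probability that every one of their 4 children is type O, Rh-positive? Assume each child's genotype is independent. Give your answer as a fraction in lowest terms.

ABO cross BO × BO → 1/4 O, 3/4 B.
Rh cross +/+ × +/- → 1 Rh+; so P(type O, Rh-positive) = 1/4 × 1 = 1/4 per child.
All 4 independent: (1/4)^4 = 1/256.

1/256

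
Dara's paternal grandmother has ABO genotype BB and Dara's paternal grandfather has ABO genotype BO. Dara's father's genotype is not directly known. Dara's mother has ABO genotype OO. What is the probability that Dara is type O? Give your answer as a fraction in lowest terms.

Dara's father's ABO genotype from BB × BO: 1/2 BB, 1/2 BO.
Crossing each possibility with the mother OO and summing P(type O): 1/2·0 + 1/2·1/2 = 1/4.

1/4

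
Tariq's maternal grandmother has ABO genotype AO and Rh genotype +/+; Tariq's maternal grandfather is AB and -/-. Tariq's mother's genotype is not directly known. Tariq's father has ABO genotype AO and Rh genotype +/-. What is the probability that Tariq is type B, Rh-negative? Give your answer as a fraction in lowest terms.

Tariq's mother's ABO genotype from AO × AB: 1/4 AA, 1/4 AB, 1/4 AO, 1/4 BO.
Crossing each possibility with the father AO and summing P(type B): 1/4·0 + 1/4·1/4 + 1/4·0 + 1/4·1/4 = 1/8.
Similarly for Rh via the mother's Rh distribution: P(Rh-) = 1/4.
Independent loci: 1/8 × 1/4 = 1/32.

1/32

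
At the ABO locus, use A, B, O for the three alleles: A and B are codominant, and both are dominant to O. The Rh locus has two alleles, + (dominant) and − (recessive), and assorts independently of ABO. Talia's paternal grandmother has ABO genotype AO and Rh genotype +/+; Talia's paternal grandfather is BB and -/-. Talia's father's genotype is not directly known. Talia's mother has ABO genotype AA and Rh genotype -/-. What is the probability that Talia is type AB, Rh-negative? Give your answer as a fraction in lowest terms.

1/4

Talia's father's ABO genotype from AO × BB: 1/2 AB, 1/2 BO.
Crossing each possibility with the mother AA and summing P(type AB): 1/2·1/2 + 1/2·1/2 = 1/2.
Similarly for Rh via the father's Rh distribution: P(Rh-) = 1/2.
Independent loci: 1/2 × 1/2 = 1/4.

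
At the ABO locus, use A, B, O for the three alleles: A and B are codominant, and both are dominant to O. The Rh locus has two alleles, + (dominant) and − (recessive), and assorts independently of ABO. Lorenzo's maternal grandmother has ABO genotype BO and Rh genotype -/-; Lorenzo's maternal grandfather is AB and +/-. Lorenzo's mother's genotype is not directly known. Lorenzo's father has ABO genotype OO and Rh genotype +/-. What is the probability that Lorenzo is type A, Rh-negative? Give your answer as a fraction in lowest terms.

3/32

Lorenzo's mother's ABO genotype from BO × AB: 1/4 AB, 1/4 AO, 1/4 BB, 1/4 BO.
Crossing each possibility with the father OO and summing P(type A): 1/4·1/2 + 1/4·1/2 + 1/4·0 + 1/4·0 = 1/4.
Similarly for Rh via the mother's Rh distribution: P(Rh-) = 3/8.
Independent loci: 1/4 × 3/8 = 3/32.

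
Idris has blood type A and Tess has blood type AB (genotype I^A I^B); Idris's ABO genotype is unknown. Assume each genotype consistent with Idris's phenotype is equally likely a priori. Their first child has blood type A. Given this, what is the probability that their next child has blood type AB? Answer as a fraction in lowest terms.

Possible genotypes: Idris ∈ {I^A I^A, I^A i}; Tess ∈ {I^A I^B}.
Weight each parental genotype pair by prior × P(type-A child):
  I^A I^A × I^A I^B: posterior weight 1/2; P(next child type AB) = 1/2.
  I^A i × I^A I^B: posterior weight 1/2; P(next child type AB) = 1/4.
Weighted sum = 3/8.

3/8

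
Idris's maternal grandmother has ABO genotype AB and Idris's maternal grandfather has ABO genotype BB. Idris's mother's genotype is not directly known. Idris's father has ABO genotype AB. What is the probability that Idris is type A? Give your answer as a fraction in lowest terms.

Idris's mother's ABO genotype from AB × BB: 1/2 AB, 1/2 BB.
Crossing each possibility with the father AB and summing P(type A): 1/2·1/4 + 1/2·0 = 1/8.

1/8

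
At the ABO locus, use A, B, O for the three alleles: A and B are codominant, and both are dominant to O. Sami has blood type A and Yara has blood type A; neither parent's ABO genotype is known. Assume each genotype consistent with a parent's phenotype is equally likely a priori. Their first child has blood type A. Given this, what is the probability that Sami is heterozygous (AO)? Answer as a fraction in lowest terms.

Possible genotypes: Sami ∈ {AA, AO}; Yara ∈ {AA, AO}.
Weight each parental genotype pair by prior × P(type-A child):
  AA × AA: posterior weight 4/15.
  AA × AO: posterior weight 4/15.
  AO × AA: posterior weight 4/15.
  AO × AO: posterior weight 1/5.
Sum the posterior weight over pairs where Sami is AO: 7/15.

7/15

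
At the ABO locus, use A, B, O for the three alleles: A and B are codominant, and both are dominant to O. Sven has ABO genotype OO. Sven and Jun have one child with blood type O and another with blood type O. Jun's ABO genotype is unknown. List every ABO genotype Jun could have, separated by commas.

AO, BO, OO

For each candidate genotype of Jun, check whether crossing it with OO can produce every observed child phenotype.
  AA → possible child types {A} ✗
  AB → possible child types {A, B} ✗
  AO → possible child types {O, A} ✓
  BB → possible child types {B} ✗
  BO → possible child types {O, B} ✓
  OO → possible child types {O} ✓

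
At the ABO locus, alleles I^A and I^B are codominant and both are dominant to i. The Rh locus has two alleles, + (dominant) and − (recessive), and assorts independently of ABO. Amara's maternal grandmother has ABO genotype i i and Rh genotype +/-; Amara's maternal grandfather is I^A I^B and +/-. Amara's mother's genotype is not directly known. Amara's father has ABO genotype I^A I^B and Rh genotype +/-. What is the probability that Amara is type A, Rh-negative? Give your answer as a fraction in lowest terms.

3/32

Amara's mother's ABO genotype from i i × I^A I^B: 1/2 I^A i, 1/2 I^B i.
Crossing each possibility with the father I^A I^B and summing P(type A): 1/2·1/2 + 1/2·1/4 = 3/8.
Similarly for Rh via the mother's Rh distribution: P(Rh-) = 1/4.
Independent loci: 3/8 × 1/4 = 3/32.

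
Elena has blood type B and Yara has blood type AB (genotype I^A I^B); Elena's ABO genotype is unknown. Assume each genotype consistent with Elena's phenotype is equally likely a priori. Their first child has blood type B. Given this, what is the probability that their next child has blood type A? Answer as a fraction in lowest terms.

Possible genotypes: Elena ∈ {I^B I^B, I^B i}; Yara ∈ {I^A I^B}.
Weight each parental genotype pair by prior × P(type-B child):
  I^B I^B × I^A I^B: posterior weight 1/2; P(next child type A) = 0.
  I^B i × I^A I^B: posterior weight 1/2; P(next child type A) = 1/4.
Weighted sum = 1/8.

1/8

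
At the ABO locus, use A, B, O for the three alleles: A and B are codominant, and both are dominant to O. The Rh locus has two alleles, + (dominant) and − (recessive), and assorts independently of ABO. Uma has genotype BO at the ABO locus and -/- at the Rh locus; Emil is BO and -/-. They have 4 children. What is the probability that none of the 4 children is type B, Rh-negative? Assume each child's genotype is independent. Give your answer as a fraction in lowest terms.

1/256

ABO cross BO × BO → 1/4 O, 3/4 B.
Rh cross -/- × -/- → 1 Rh-; so P(type B, Rh-negative) = 3/4 × 1 = 3/4 per child.
P(not type B, Rh-negative) = 1/4 for one child; (1/4)^4 = 1/256.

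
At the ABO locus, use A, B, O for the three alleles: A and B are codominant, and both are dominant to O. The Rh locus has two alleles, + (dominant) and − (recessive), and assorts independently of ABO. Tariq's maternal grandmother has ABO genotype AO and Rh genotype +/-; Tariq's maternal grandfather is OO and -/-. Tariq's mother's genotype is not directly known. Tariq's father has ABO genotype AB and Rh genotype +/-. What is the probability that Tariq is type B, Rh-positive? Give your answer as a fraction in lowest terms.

Tariq's mother's ABO genotype from AO × OO: 1/2 AO, 1/2 OO.
Crossing each possibility with the father AB and summing P(type B): 1/2·1/4 + 1/2·1/2 = 3/8.
Similarly for Rh via the mother's Rh distribution: P(Rh+) = 5/8.
Independent loci: 3/8 × 5/8 = 15/64.

15/64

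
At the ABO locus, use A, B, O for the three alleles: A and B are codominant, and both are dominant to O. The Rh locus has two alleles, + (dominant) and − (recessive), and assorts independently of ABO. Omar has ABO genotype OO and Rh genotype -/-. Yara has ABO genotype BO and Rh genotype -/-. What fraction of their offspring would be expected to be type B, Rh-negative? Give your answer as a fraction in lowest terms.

1/2

ABO cross OO × BO → offspring phenotypes: 1/2 O, 1/2 B.
Rh cross -/- × -/- → 1 Rh-.
Independent loci: P(type B, Rh-negative) = 1/2 × 1 = 1/2.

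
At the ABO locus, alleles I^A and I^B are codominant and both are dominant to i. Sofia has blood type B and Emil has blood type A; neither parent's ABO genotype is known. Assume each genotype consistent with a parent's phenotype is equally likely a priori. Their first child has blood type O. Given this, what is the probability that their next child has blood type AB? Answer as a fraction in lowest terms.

Possible genotypes: Sofia ∈ {I^B I^B, I^B i}; Emil ∈ {I^A I^A, I^A i}.
Weight each parental genotype pair by prior × P(type-O child):
  I^B i × I^A i: posterior weight 1; P(next child type AB) = 1/4.
Weighted sum = 1/4.

1/4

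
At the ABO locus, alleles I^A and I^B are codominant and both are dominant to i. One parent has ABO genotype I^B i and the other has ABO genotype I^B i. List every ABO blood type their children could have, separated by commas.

Gametes from I^B i × I^B i give offspring ABO genotypes I^B I^B, I^B i, i i, i.e. phenotypes O, B.

O, B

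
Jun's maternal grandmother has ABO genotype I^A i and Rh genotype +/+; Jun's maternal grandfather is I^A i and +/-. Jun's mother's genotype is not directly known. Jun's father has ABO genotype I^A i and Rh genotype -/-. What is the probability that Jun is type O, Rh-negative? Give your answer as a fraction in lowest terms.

1/16

Jun's mother's ABO genotype from I^A i × I^A i: 1/4 I^A I^A, 1/2 I^A i, 1/4 i i.
Crossing each possibility with the father I^A i and summing P(type O): 1/4·0 + 1/2·1/4 + 1/4·1/2 = 1/4.
Similarly for Rh via the mother's Rh distribution: P(Rh-) = 1/4.
Independent loci: 1/4 × 1/4 = 1/16.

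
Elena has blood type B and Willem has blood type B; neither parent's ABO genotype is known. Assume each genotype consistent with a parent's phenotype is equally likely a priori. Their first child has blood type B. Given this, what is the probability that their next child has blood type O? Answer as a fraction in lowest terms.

1/20

Possible genotypes: Elena ∈ {I^B I^B, I^B i}; Willem ∈ {I^B I^B, I^B i}.
Weight each parental genotype pair by prior × P(type-B child):
  I^B I^B × I^B I^B: posterior weight 4/15; P(next child type O) = 0.
  I^B I^B × I^B i: posterior weight 4/15; P(next child type O) = 0.
  I^B i × I^B I^B: posterior weight 4/15; P(next child type O) = 0.
  I^B i × I^B i: posterior weight 1/5; P(next child type O) = 1/4.
Weighted sum = 1/20.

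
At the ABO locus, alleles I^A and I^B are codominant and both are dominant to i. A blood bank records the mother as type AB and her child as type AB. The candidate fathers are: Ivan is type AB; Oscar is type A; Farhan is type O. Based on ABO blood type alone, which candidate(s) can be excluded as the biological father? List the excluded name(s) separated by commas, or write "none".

A candidate is excluded only if no genotype consistent with his phenotype could produce a type AB child with a type AB mother.
Farhan (type O): no genotype consistent with that phenotype can produce a type-AB child with a type-AB mother.

Farhan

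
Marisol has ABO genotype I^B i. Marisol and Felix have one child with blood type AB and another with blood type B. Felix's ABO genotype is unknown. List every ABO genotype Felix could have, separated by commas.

I^A I^B, I^A i

For each candidate genotype of Felix, check whether crossing it with I^B i can produce every observed child phenotype.
  I^A I^A → possible child types {A, AB} ✗
  I^A I^B → possible child types {A, B, AB} ✓
  I^A i → possible child types {O, A, B, AB} ✓
  I^B I^B → possible child types {B} ✗
  I^B i → possible child types {O, B} ✗
  i i → possible child types {O, B} ✗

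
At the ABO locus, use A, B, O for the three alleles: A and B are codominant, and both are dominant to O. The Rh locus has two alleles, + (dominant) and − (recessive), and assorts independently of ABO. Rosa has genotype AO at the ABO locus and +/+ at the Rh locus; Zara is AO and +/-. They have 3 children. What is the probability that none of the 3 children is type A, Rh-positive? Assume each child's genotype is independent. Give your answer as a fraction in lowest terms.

ABO cross AO × AO → 1/4 O, 3/4 A.
Rh cross +/+ × +/- → 1 Rh+; so P(type A, Rh-positive) = 3/4 × 1 = 3/4 per child.
P(not type A, Rh-positive) = 1/4 for one child; (1/4)^3 = 1/64.

1/64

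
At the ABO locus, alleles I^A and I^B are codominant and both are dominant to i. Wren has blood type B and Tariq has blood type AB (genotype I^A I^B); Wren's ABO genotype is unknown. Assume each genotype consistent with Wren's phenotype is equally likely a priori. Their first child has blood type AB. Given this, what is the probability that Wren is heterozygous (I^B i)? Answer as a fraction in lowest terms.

Possible genotypes: Wren ∈ {I^B I^B, I^B i}; Tariq ∈ {I^A I^B}.
Weight each parental genotype pair by prior × P(type-AB child):
  I^B I^B × I^A I^B: posterior weight 2/3.
  I^B i × I^A I^B: posterior weight 1/3.
Sum the posterior weight over pairs where Wren is I^B i: 1/3.

1/3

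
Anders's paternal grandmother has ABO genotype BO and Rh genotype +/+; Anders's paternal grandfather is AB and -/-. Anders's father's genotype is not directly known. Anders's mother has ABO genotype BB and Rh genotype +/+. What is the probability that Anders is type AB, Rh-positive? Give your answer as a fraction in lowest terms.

Anders's father's ABO genotype from BO × AB: 1/4 AB, 1/4 AO, 1/4 BB, 1/4 BO.
Crossing each possibility with the mother BB and summing P(type AB): 1/4·1/2 + 1/4·1/2 + 1/4·0 + 1/4·0 = 1/4.
Similarly for Rh via the father's Rh distribution: P(Rh+) = 1.
Independent loci: 1/4 × 1 = 1/4.

1/4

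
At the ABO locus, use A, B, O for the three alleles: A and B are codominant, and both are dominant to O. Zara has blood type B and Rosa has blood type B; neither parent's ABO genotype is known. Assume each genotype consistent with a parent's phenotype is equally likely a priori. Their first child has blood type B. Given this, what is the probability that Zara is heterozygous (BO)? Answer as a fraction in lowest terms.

Possible genotypes: Zara ∈ {BB, BO}; Rosa ∈ {BB, BO}.
Weight each parental genotype pair by prior × P(type-B child):
  BB × BB: posterior weight 4/15.
  BB × BO: posterior weight 4/15.
  BO × BB: posterior weight 4/15.
  BO × BO: posterior weight 1/5.
Sum the posterior weight over pairs where Zara is BO: 7/15.

7/15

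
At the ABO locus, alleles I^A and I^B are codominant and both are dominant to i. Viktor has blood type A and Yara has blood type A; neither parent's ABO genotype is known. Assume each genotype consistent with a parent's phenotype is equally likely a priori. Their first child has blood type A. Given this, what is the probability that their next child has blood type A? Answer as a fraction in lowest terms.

Possible genotypes: Viktor ∈ {I^A I^A, I^A i}; Yara ∈ {I^A I^A, I^A i}.
Weight each parental genotype pair by prior × P(type-A child):
  I^A I^A × I^A I^A: posterior weight 4/15; P(next child type A) = 1.
  I^A I^A × I^A i: posterior weight 4/15; P(next child type A) = 1.
  I^A i × I^A I^A: posterior weight 4/15; P(next child type A) = 1.
  I^A i × I^A i: posterior weight 1/5; P(next child type A) = 3/4.
Weighted sum = 19/20.

19/20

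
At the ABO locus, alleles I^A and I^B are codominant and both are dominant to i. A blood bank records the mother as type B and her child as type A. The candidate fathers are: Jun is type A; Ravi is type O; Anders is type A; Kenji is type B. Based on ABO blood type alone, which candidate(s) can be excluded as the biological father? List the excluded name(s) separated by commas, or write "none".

Ravi, Kenji

A candidate is excluded only if no genotype consistent with his phenotype could produce a type A child with a type B mother.
Ravi (type O): no genotype consistent with that phenotype can produce a type-A child with a type-B mother.
Kenji (type B): no genotype consistent with that phenotype can produce a type-A child with a type-B mother.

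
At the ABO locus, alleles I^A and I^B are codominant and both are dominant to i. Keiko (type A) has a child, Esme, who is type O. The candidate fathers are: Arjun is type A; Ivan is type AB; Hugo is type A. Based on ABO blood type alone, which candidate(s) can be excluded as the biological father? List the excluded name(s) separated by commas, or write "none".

Ivan

A candidate is excluded only if no genotype consistent with his phenotype could produce a type O child with a type A mother.
Ivan (type AB): no genotype consistent with that phenotype can produce a type-O child with a type-A mother.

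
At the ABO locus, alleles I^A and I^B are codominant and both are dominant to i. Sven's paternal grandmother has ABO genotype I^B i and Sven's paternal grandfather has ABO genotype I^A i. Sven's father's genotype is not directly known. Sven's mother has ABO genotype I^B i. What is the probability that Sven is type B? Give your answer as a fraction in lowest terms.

1/2

Sven's father's ABO genotype from I^B i × I^A i: 1/4 I^A I^B, 1/4 I^A i, 1/4 I^B i, 1/4 i i.
Crossing each possibility with the mother I^B i and summing P(type B): 1/4·1/2 + 1/4·1/4 + 1/4·3/4 + 1/4·1/2 = 1/2.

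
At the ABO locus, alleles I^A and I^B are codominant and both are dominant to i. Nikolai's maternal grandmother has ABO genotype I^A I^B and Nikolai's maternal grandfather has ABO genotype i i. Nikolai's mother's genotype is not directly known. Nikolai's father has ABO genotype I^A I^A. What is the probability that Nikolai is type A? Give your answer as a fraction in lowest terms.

3/4

Nikolai's mother's ABO genotype from I^A I^B × i i: 1/2 I^A i, 1/2 I^B i.
Crossing each possibility with the father I^A I^A and summing P(type A): 1/2·1 + 1/2·1/2 = 3/4.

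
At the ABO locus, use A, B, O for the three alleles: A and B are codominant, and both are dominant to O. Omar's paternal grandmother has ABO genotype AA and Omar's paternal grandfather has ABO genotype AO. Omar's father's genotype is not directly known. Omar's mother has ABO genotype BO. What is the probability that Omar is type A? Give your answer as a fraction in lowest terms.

Omar's father's ABO genotype from AA × AO: 1/2 AA, 1/2 AO.
Crossing each possibility with the mother BO and summing P(type A): 1/2·1/2 + 1/2·1/4 = 3/8.

3/8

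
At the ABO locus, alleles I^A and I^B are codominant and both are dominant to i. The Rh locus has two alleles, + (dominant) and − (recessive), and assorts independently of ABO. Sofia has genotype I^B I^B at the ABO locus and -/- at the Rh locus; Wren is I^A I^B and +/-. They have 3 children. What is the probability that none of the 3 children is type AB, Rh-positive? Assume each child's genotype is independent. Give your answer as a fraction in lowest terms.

ABO cross I^B I^B × I^A I^B → 1/2 B, 1/2 AB.
Rh cross -/- × +/- → 1/2 Rh+, 1/2 Rh-; so P(type AB, Rh-positive) = 1/2 × 1/2 = 1/4 per child.
P(not type AB, Rh-positive) = 3/4 for one child; (3/4)^3 = 27/64.

27/64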